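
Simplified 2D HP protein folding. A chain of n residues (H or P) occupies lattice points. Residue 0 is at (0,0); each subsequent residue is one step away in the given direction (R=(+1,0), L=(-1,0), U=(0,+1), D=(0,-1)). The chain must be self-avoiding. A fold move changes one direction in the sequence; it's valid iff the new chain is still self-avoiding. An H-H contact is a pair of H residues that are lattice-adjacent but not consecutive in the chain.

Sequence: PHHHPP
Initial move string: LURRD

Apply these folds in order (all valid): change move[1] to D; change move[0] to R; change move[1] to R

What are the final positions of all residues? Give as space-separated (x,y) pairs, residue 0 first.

Answer: (0,0) (1,0) (2,0) (3,0) (4,0) (4,-1)

Derivation:
Initial moves: LURRD
Fold: move[1]->D => LDRRD (positions: [(0, 0), (-1, 0), (-1, -1), (0, -1), (1, -1), (1, -2)])
Fold: move[0]->R => RDRRD (positions: [(0, 0), (1, 0), (1, -1), (2, -1), (3, -1), (3, -2)])
Fold: move[1]->R => RRRRD (positions: [(0, 0), (1, 0), (2, 0), (3, 0), (4, 0), (4, -1)])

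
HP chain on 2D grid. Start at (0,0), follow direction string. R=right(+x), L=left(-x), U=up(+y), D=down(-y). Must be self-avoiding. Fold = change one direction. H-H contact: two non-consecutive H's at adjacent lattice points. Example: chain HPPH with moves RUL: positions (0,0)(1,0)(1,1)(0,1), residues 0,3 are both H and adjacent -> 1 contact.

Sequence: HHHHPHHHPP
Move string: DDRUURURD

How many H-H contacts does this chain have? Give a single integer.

Answer: 1

Derivation:
Positions: [(0, 0), (0, -1), (0, -2), (1, -2), (1, -1), (1, 0), (2, 0), (2, 1), (3, 1), (3, 0)]
H-H contact: residue 0 @(0,0) - residue 5 @(1, 0)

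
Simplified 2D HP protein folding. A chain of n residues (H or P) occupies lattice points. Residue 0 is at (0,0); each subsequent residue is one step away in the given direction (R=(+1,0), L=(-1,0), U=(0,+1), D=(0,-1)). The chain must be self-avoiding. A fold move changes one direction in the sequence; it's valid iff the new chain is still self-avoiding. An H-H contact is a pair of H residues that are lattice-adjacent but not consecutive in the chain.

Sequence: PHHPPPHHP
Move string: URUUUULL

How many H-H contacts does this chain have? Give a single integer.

Positions: [(0, 0), (0, 1), (1, 1), (1, 2), (1, 3), (1, 4), (1, 5), (0, 5), (-1, 5)]
No H-H contacts found.

Answer: 0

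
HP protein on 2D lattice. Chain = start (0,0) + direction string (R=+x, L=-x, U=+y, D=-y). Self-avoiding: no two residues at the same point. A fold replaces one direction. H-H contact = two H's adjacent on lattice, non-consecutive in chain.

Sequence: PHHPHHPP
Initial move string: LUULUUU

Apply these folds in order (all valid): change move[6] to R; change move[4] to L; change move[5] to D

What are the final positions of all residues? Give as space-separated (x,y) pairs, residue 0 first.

Initial moves: LUULUUU
Fold: move[6]->R => LUULUUR (positions: [(0, 0), (-1, 0), (-1, 1), (-1, 2), (-2, 2), (-2, 3), (-2, 4), (-1, 4)])
Fold: move[4]->L => LUULLUR (positions: [(0, 0), (-1, 0), (-1, 1), (-1, 2), (-2, 2), (-3, 2), (-3, 3), (-2, 3)])
Fold: move[5]->D => LUULLDR (positions: [(0, 0), (-1, 0), (-1, 1), (-1, 2), (-2, 2), (-3, 2), (-3, 1), (-2, 1)])

Answer: (0,0) (-1,0) (-1,1) (-1,2) (-2,2) (-3,2) (-3,1) (-2,1)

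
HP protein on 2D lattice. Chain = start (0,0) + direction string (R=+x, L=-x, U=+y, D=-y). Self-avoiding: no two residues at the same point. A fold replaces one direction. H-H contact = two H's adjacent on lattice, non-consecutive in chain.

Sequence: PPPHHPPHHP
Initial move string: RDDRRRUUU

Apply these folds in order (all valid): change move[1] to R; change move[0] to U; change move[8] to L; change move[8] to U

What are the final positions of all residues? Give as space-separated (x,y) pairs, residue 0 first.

Answer: (0,0) (0,1) (1,1) (1,0) (2,0) (3,0) (4,0) (4,1) (4,2) (4,3)

Derivation:
Initial moves: RDDRRRUUU
Fold: move[1]->R => RRDRRRUUU (positions: [(0, 0), (1, 0), (2, 0), (2, -1), (3, -1), (4, -1), (5, -1), (5, 0), (5, 1), (5, 2)])
Fold: move[0]->U => URDRRRUUU (positions: [(0, 0), (0, 1), (1, 1), (1, 0), (2, 0), (3, 0), (4, 0), (4, 1), (4, 2), (4, 3)])
Fold: move[8]->L => URDRRRUUL (positions: [(0, 0), (0, 1), (1, 1), (1, 0), (2, 0), (3, 0), (4, 0), (4, 1), (4, 2), (3, 2)])
Fold: move[8]->U => URDRRRUUU (positions: [(0, 0), (0, 1), (1, 1), (1, 0), (2, 0), (3, 0), (4, 0), (4, 1), (4, 2), (4, 3)])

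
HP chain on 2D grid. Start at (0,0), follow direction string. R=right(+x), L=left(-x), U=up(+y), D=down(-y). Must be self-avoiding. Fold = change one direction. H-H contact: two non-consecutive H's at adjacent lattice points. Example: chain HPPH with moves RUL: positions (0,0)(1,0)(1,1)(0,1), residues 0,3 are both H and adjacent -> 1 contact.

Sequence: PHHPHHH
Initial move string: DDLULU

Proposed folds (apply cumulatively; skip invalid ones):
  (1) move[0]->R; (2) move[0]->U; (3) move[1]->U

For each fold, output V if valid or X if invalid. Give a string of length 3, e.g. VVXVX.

Initial: DDLULU -> [(0, 0), (0, -1), (0, -2), (-1, -2), (-1, -1), (-2, -1), (-2, 0)]
Fold 1: move[0]->R => RDLULU INVALID (collision), skipped
Fold 2: move[0]->U => UDLULU INVALID (collision), skipped
Fold 3: move[1]->U => DULULU INVALID (collision), skipped

Answer: XXX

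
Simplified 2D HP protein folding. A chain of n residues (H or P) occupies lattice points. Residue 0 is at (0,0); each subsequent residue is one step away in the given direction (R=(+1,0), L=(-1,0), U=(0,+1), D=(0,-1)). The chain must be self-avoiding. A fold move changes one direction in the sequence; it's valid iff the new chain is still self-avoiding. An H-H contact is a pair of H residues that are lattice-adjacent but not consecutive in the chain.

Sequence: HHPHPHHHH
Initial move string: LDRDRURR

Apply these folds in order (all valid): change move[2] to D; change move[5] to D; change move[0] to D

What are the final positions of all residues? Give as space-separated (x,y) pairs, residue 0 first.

Answer: (0,0) (0,-1) (0,-2) (0,-3) (0,-4) (1,-4) (1,-5) (2,-5) (3,-5)

Derivation:
Initial moves: LDRDRURR
Fold: move[2]->D => LDDDRURR (positions: [(0, 0), (-1, 0), (-1, -1), (-1, -2), (-1, -3), (0, -3), (0, -2), (1, -2), (2, -2)])
Fold: move[5]->D => LDDDRDRR (positions: [(0, 0), (-1, 0), (-1, -1), (-1, -2), (-1, -3), (0, -3), (0, -4), (1, -4), (2, -4)])
Fold: move[0]->D => DDDDRDRR (positions: [(0, 0), (0, -1), (0, -2), (0, -3), (0, -4), (1, -4), (1, -5), (2, -5), (3, -5)])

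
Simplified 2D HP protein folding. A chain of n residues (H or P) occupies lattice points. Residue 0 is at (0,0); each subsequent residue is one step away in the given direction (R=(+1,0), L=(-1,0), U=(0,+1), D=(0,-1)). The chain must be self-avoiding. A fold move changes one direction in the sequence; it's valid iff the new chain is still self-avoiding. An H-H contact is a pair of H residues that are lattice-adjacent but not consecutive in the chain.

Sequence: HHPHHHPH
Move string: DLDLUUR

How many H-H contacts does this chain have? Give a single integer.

Answer: 1

Derivation:
Positions: [(0, 0), (0, -1), (-1, -1), (-1, -2), (-2, -2), (-2, -1), (-2, 0), (-1, 0)]
H-H contact: residue 0 @(0,0) - residue 7 @(-1, 0)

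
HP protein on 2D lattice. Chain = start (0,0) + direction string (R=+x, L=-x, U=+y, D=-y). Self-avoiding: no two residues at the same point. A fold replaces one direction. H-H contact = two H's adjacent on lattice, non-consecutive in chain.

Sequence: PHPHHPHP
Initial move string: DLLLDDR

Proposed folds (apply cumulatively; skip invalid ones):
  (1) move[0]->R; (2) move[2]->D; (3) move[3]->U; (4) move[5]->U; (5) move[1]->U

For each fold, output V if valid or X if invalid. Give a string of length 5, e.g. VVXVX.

Answer: XVXXX

Derivation:
Initial: DLLLDDR -> [(0, 0), (0, -1), (-1, -1), (-2, -1), (-3, -1), (-3, -2), (-3, -3), (-2, -3)]
Fold 1: move[0]->R => RLLLDDR INVALID (collision), skipped
Fold 2: move[2]->D => DLDLDDR VALID
Fold 3: move[3]->U => DLDUDDR INVALID (collision), skipped
Fold 4: move[5]->U => DLDLDUR INVALID (collision), skipped
Fold 5: move[1]->U => DUDLDDR INVALID (collision), skipped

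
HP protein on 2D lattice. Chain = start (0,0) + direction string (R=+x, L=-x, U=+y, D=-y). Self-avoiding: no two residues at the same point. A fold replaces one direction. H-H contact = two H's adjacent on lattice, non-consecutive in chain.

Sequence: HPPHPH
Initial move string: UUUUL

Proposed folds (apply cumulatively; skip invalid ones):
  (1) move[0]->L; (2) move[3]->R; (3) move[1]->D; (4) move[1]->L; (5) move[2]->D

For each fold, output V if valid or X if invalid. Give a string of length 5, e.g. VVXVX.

Answer: VXXVX

Derivation:
Initial: UUUUL -> [(0, 0), (0, 1), (0, 2), (0, 3), (0, 4), (-1, 4)]
Fold 1: move[0]->L => LUUUL VALID
Fold 2: move[3]->R => LUURL INVALID (collision), skipped
Fold 3: move[1]->D => LDUUL INVALID (collision), skipped
Fold 4: move[1]->L => LLUUL VALID
Fold 5: move[2]->D => LLDUL INVALID (collision), skipped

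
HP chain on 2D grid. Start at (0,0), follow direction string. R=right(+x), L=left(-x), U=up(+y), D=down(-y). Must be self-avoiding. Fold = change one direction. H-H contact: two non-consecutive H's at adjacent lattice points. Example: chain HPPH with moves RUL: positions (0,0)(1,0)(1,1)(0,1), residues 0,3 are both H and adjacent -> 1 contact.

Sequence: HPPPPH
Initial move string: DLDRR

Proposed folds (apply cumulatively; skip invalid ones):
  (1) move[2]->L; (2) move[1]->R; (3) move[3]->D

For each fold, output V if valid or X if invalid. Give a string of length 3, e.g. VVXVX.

Initial: DLDRR -> [(0, 0), (0, -1), (-1, -1), (-1, -2), (0, -2), (1, -2)]
Fold 1: move[2]->L => DLLRR INVALID (collision), skipped
Fold 2: move[1]->R => DRDRR VALID
Fold 3: move[3]->D => DRDDR VALID

Answer: XVV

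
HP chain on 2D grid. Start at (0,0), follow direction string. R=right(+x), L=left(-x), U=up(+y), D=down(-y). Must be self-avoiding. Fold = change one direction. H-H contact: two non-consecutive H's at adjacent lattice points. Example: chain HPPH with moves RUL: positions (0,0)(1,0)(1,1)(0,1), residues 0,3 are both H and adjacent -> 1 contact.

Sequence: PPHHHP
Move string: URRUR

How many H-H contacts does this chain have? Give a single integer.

Positions: [(0, 0), (0, 1), (1, 1), (2, 1), (2, 2), (3, 2)]
No H-H contacts found.

Answer: 0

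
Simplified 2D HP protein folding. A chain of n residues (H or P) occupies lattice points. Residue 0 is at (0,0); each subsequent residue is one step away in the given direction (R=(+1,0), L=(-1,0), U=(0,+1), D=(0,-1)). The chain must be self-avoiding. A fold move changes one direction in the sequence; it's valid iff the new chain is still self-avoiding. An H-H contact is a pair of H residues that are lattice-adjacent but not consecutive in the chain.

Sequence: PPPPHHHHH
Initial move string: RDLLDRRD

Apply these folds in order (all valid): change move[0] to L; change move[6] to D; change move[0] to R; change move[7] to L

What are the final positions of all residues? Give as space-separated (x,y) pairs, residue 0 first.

Answer: (0,0) (1,0) (1,-1) (0,-1) (-1,-1) (-1,-2) (0,-2) (0,-3) (-1,-3)

Derivation:
Initial moves: RDLLDRRD
Fold: move[0]->L => LDLLDRRD (positions: [(0, 0), (-1, 0), (-1, -1), (-2, -1), (-3, -1), (-3, -2), (-2, -2), (-1, -2), (-1, -3)])
Fold: move[6]->D => LDLLDRDD (positions: [(0, 0), (-1, 0), (-1, -1), (-2, -1), (-3, -1), (-3, -2), (-2, -2), (-2, -3), (-2, -4)])
Fold: move[0]->R => RDLLDRDD (positions: [(0, 0), (1, 0), (1, -1), (0, -1), (-1, -1), (-1, -2), (0, -2), (0, -3), (0, -4)])
Fold: move[7]->L => RDLLDRDL (positions: [(0, 0), (1, 0), (1, -1), (0, -1), (-1, -1), (-1, -2), (0, -2), (0, -3), (-1, -3)])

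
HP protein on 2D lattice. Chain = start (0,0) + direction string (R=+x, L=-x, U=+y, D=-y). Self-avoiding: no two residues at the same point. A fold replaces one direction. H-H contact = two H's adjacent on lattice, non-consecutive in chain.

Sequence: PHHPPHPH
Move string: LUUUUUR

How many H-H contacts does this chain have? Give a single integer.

Positions: [(0, 0), (-1, 0), (-1, 1), (-1, 2), (-1, 3), (-1, 4), (-1, 5), (0, 5)]
No H-H contacts found.

Answer: 0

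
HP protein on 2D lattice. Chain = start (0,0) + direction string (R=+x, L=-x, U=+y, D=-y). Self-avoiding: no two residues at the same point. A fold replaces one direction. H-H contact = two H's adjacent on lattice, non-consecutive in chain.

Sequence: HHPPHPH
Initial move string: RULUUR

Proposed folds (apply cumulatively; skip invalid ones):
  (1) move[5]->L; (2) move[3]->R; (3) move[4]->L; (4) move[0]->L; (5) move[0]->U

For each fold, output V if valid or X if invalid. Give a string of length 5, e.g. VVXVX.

Initial: RULUUR -> [(0, 0), (1, 0), (1, 1), (0, 1), (0, 2), (0, 3), (1, 3)]
Fold 1: move[5]->L => RULUUL VALID
Fold 2: move[3]->R => RULRUL INVALID (collision), skipped
Fold 3: move[4]->L => RULULL VALID
Fold 4: move[0]->L => LULULL VALID
Fold 5: move[0]->U => UULULL VALID

Answer: VXVVV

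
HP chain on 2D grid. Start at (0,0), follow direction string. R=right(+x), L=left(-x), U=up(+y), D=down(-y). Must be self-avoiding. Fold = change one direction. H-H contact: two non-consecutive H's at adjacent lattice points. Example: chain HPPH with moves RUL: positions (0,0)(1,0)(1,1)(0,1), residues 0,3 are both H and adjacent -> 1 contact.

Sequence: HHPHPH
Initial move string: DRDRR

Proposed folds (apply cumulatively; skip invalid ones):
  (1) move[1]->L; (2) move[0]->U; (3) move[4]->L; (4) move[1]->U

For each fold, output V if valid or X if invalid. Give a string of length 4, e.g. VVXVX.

Answer: VXXX

Derivation:
Initial: DRDRR -> [(0, 0), (0, -1), (1, -1), (1, -2), (2, -2), (3, -2)]
Fold 1: move[1]->L => DLDRR VALID
Fold 2: move[0]->U => ULDRR INVALID (collision), skipped
Fold 3: move[4]->L => DLDRL INVALID (collision), skipped
Fold 4: move[1]->U => DUDRR INVALID (collision), skipped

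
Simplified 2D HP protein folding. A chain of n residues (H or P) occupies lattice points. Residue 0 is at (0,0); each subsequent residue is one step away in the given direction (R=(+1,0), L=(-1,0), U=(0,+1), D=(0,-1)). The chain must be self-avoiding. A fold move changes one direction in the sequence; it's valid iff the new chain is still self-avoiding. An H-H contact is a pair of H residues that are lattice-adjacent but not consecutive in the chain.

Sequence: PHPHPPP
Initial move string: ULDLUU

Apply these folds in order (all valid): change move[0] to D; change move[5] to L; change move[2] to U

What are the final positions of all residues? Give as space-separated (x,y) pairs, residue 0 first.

Answer: (0,0) (0,-1) (-1,-1) (-1,0) (-2,0) (-2,1) (-3,1)

Derivation:
Initial moves: ULDLUU
Fold: move[0]->D => DLDLUU (positions: [(0, 0), (0, -1), (-1, -1), (-1, -2), (-2, -2), (-2, -1), (-2, 0)])
Fold: move[5]->L => DLDLUL (positions: [(0, 0), (0, -1), (-1, -1), (-1, -2), (-2, -2), (-2, -1), (-3, -1)])
Fold: move[2]->U => DLULUL (positions: [(0, 0), (0, -1), (-1, -1), (-1, 0), (-2, 0), (-2, 1), (-3, 1)])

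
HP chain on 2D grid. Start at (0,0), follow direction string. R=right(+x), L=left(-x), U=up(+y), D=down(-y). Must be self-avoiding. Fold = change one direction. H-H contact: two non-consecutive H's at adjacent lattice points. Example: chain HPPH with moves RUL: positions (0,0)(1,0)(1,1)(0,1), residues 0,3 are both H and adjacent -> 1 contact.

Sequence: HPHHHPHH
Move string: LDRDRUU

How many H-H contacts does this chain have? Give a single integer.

Positions: [(0, 0), (-1, 0), (-1, -1), (0, -1), (0, -2), (1, -2), (1, -1), (1, 0)]
H-H contact: residue 0 @(0,0) - residue 7 @(1, 0)
H-H contact: residue 0 @(0,0) - residue 3 @(0, -1)
H-H contact: residue 3 @(0,-1) - residue 6 @(1, -1)

Answer: 3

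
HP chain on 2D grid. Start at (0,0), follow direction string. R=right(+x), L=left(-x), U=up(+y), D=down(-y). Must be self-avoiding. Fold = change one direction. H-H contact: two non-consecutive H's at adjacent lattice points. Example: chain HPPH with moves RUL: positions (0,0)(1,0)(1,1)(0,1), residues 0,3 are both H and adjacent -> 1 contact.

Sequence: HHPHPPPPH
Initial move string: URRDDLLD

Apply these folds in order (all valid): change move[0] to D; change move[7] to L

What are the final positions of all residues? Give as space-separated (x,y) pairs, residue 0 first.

Initial moves: URRDDLLD
Fold: move[0]->D => DRRDDLLD (positions: [(0, 0), (0, -1), (1, -1), (2, -1), (2, -2), (2, -3), (1, -3), (0, -3), (0, -4)])
Fold: move[7]->L => DRRDDLLL (positions: [(0, 0), (0, -1), (1, -1), (2, -1), (2, -2), (2, -3), (1, -3), (0, -3), (-1, -3)])

Answer: (0,0) (0,-1) (1,-1) (2,-1) (2,-2) (2,-3) (1,-3) (0,-3) (-1,-3)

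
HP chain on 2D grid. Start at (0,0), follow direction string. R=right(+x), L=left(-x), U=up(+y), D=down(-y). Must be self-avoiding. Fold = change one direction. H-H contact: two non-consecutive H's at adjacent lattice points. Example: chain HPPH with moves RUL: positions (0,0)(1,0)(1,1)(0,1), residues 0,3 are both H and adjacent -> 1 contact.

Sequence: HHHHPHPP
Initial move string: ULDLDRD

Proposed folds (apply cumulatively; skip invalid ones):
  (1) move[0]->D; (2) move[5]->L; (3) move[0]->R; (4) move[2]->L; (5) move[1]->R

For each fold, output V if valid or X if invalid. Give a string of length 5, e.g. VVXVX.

Initial: ULDLDRD -> [(0, 0), (0, 1), (-1, 1), (-1, 0), (-2, 0), (-2, -1), (-1, -1), (-1, -2)]
Fold 1: move[0]->D => DLDLDRD VALID
Fold 2: move[5]->L => DLDLDLD VALID
Fold 3: move[0]->R => RLDLDLD INVALID (collision), skipped
Fold 4: move[2]->L => DLLLDLD VALID
Fold 5: move[1]->R => DRLLDLD INVALID (collision), skipped

Answer: VVXVX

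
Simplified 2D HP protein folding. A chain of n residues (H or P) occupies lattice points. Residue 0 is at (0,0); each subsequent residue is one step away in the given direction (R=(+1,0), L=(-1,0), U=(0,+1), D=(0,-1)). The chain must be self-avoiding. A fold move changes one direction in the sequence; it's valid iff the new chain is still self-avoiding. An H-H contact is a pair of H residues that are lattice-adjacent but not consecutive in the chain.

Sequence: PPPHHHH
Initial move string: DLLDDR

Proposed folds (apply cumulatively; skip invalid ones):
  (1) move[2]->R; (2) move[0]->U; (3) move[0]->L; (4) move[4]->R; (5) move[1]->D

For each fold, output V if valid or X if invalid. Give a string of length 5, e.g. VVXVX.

Answer: XVVVV

Derivation:
Initial: DLLDDR -> [(0, 0), (0, -1), (-1, -1), (-2, -1), (-2, -2), (-2, -3), (-1, -3)]
Fold 1: move[2]->R => DLRDDR INVALID (collision), skipped
Fold 2: move[0]->U => ULLDDR VALID
Fold 3: move[0]->L => LLLDDR VALID
Fold 4: move[4]->R => LLLDRR VALID
Fold 5: move[1]->D => LDLDRR VALID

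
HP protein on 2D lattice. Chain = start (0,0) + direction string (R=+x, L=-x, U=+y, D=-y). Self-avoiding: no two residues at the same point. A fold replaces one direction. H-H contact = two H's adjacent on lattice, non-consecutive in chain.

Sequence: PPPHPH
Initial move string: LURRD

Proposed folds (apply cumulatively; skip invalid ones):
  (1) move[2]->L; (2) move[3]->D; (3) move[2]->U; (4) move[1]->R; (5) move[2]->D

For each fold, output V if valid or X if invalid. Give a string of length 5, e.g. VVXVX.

Answer: XXVXX

Derivation:
Initial: LURRD -> [(0, 0), (-1, 0), (-1, 1), (0, 1), (1, 1), (1, 0)]
Fold 1: move[2]->L => LULRD INVALID (collision), skipped
Fold 2: move[3]->D => LURDD INVALID (collision), skipped
Fold 3: move[2]->U => LUURD VALID
Fold 4: move[1]->R => LRURD INVALID (collision), skipped
Fold 5: move[2]->D => LUDRD INVALID (collision), skipped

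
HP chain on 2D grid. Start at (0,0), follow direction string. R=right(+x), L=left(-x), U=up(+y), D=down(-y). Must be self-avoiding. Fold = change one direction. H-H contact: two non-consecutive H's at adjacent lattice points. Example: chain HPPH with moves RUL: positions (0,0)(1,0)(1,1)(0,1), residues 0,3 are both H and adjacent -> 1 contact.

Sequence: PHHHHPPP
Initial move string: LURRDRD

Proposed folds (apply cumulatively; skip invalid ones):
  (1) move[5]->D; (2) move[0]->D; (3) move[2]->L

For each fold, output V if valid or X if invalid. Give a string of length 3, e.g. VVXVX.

Answer: VXX

Derivation:
Initial: LURRDRD -> [(0, 0), (-1, 0), (-1, 1), (0, 1), (1, 1), (1, 0), (2, 0), (2, -1)]
Fold 1: move[5]->D => LURRDDD VALID
Fold 2: move[0]->D => DURRDDD INVALID (collision), skipped
Fold 3: move[2]->L => LULRDDD INVALID (collision), skipped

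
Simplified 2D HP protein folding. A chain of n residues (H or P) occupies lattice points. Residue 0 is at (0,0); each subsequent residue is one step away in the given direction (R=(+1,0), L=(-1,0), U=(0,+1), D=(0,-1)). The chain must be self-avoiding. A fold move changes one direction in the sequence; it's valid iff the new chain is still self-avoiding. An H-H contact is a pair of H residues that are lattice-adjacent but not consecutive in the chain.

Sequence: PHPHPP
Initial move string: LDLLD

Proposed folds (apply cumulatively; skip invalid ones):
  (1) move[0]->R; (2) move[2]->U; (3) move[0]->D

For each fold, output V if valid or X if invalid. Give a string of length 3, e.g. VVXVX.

Answer: VXV

Derivation:
Initial: LDLLD -> [(0, 0), (-1, 0), (-1, -1), (-2, -1), (-3, -1), (-3, -2)]
Fold 1: move[0]->R => RDLLD VALID
Fold 2: move[2]->U => RDULD INVALID (collision), skipped
Fold 3: move[0]->D => DDLLD VALID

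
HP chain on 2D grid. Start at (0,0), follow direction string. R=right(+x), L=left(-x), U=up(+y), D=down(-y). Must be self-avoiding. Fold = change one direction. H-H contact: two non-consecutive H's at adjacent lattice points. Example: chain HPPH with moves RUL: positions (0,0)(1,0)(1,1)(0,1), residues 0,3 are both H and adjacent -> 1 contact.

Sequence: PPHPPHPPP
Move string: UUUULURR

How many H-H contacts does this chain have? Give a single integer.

Answer: 0

Derivation:
Positions: [(0, 0), (0, 1), (0, 2), (0, 3), (0, 4), (-1, 4), (-1, 5), (0, 5), (1, 5)]
No H-H contacts found.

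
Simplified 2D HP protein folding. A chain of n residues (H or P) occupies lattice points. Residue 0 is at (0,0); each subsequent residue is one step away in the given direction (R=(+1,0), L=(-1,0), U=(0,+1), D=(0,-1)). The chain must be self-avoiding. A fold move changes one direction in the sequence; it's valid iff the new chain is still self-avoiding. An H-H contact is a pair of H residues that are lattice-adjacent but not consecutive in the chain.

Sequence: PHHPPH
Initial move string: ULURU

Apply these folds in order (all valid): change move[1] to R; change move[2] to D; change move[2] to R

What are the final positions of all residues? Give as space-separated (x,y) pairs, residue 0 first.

Answer: (0,0) (0,1) (1,1) (2,1) (3,1) (3,2)

Derivation:
Initial moves: ULURU
Fold: move[1]->R => URURU (positions: [(0, 0), (0, 1), (1, 1), (1, 2), (2, 2), (2, 3)])
Fold: move[2]->D => URDRU (positions: [(0, 0), (0, 1), (1, 1), (1, 0), (2, 0), (2, 1)])
Fold: move[2]->R => URRRU (positions: [(0, 0), (0, 1), (1, 1), (2, 1), (3, 1), (3, 2)])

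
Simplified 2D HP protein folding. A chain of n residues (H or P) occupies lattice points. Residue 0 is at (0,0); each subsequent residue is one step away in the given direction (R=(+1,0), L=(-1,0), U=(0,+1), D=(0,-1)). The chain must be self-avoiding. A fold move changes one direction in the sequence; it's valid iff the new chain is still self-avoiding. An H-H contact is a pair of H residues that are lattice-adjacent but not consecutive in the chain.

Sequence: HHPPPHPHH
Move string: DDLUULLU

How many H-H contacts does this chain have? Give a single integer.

Positions: [(0, 0), (0, -1), (0, -2), (-1, -2), (-1, -1), (-1, 0), (-2, 0), (-3, 0), (-3, 1)]
H-H contact: residue 0 @(0,0) - residue 5 @(-1, 0)

Answer: 1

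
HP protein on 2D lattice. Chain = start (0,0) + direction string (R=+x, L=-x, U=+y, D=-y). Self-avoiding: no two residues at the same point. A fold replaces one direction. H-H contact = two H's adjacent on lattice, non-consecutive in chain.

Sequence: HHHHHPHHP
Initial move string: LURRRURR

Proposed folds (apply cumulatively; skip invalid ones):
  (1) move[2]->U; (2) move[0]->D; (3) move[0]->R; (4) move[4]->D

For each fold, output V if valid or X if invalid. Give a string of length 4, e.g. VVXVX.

Answer: VXVX

Derivation:
Initial: LURRRURR -> [(0, 0), (-1, 0), (-1, 1), (0, 1), (1, 1), (2, 1), (2, 2), (3, 2), (4, 2)]
Fold 1: move[2]->U => LUURRURR VALID
Fold 2: move[0]->D => DUURRURR INVALID (collision), skipped
Fold 3: move[0]->R => RUURRURR VALID
Fold 4: move[4]->D => RUURDURR INVALID (collision), skipped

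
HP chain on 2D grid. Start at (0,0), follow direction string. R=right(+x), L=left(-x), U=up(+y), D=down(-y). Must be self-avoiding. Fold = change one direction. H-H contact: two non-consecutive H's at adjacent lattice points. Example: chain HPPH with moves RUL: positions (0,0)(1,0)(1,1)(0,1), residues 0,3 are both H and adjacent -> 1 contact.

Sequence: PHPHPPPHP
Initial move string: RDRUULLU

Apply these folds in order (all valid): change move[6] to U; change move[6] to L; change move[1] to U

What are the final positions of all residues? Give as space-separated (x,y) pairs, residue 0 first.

Initial moves: RDRUULLU
Fold: move[6]->U => RDRUULUU (positions: [(0, 0), (1, 0), (1, -1), (2, -1), (2, 0), (2, 1), (1, 1), (1, 2), (1, 3)])
Fold: move[6]->L => RDRUULLU (positions: [(0, 0), (1, 0), (1, -1), (2, -1), (2, 0), (2, 1), (1, 1), (0, 1), (0, 2)])
Fold: move[1]->U => RURUULLU (positions: [(0, 0), (1, 0), (1, 1), (2, 1), (2, 2), (2, 3), (1, 3), (0, 3), (0, 4)])

Answer: (0,0) (1,0) (1,1) (2,1) (2,2) (2,3) (1,3) (0,3) (0,4)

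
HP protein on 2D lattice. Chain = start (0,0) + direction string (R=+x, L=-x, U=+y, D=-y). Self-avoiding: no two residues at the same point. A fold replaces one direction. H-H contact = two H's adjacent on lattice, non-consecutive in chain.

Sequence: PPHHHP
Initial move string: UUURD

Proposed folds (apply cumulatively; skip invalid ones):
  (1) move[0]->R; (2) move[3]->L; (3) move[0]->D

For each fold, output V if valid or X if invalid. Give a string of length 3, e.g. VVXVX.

Initial: UUURD -> [(0, 0), (0, 1), (0, 2), (0, 3), (1, 3), (1, 2)]
Fold 1: move[0]->R => RUURD VALID
Fold 2: move[3]->L => RUULD VALID
Fold 3: move[0]->D => DUULD INVALID (collision), skipped

Answer: VVX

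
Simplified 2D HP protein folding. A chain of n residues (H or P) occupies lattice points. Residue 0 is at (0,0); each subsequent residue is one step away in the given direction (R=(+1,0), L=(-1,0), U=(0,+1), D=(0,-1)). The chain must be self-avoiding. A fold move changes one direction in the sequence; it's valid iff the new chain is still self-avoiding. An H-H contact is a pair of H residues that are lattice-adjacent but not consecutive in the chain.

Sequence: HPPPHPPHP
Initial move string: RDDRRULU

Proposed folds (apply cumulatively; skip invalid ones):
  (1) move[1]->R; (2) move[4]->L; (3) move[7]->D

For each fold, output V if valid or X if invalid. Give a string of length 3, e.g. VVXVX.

Initial: RDDRRULU -> [(0, 0), (1, 0), (1, -1), (1, -2), (2, -2), (3, -2), (3, -1), (2, -1), (2, 0)]
Fold 1: move[1]->R => RRDRRULU VALID
Fold 2: move[4]->L => RRDRLULU INVALID (collision), skipped
Fold 3: move[7]->D => RRDRRULD INVALID (collision), skipped

Answer: VXX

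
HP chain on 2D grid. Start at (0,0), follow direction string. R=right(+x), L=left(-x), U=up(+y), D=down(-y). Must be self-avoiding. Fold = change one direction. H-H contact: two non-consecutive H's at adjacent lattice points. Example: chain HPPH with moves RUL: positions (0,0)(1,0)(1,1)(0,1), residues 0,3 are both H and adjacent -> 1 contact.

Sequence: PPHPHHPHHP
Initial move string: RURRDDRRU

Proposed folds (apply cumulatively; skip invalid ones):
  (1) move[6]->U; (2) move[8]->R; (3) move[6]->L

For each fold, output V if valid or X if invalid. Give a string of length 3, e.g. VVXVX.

Initial: RURRDDRRU -> [(0, 0), (1, 0), (1, 1), (2, 1), (3, 1), (3, 0), (3, -1), (4, -1), (5, -1), (5, 0)]
Fold 1: move[6]->U => RURRDDURU INVALID (collision), skipped
Fold 2: move[8]->R => RURRDDRRR VALID
Fold 3: move[6]->L => RURRDDLRR INVALID (collision), skipped

Answer: XVX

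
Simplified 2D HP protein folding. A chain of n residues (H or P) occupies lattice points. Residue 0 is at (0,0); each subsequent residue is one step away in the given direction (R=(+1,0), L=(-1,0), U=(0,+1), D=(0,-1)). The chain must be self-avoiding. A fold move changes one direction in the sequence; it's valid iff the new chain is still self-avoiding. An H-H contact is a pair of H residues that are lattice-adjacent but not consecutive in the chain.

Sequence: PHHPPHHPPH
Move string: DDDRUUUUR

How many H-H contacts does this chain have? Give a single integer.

Answer: 2

Derivation:
Positions: [(0, 0), (0, -1), (0, -2), (0, -3), (1, -3), (1, -2), (1, -1), (1, 0), (1, 1), (2, 1)]
H-H contact: residue 1 @(0,-1) - residue 6 @(1, -1)
H-H contact: residue 2 @(0,-2) - residue 5 @(1, -2)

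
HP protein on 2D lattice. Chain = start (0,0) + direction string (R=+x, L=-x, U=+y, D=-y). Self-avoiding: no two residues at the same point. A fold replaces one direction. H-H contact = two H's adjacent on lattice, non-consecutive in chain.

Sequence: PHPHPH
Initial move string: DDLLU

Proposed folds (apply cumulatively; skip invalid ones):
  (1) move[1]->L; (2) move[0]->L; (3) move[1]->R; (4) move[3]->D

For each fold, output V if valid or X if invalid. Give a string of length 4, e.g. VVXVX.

Answer: VVXX

Derivation:
Initial: DDLLU -> [(0, 0), (0, -1), (0, -2), (-1, -2), (-2, -2), (-2, -1)]
Fold 1: move[1]->L => DLLLU VALID
Fold 2: move[0]->L => LLLLU VALID
Fold 3: move[1]->R => LRLLU INVALID (collision), skipped
Fold 4: move[3]->D => LLLDU INVALID (collision), skipped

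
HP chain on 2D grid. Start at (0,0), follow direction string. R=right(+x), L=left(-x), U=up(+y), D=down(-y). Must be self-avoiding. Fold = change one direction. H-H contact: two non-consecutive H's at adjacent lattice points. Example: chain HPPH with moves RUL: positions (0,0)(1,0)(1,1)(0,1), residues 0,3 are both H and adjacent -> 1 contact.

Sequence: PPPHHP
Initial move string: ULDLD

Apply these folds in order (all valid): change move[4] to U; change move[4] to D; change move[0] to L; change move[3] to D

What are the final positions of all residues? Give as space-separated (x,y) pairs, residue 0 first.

Answer: (0,0) (-1,0) (-2,0) (-2,-1) (-2,-2) (-2,-3)

Derivation:
Initial moves: ULDLD
Fold: move[4]->U => ULDLU (positions: [(0, 0), (0, 1), (-1, 1), (-1, 0), (-2, 0), (-2, 1)])
Fold: move[4]->D => ULDLD (positions: [(0, 0), (0, 1), (-1, 1), (-1, 0), (-2, 0), (-2, -1)])
Fold: move[0]->L => LLDLD (positions: [(0, 0), (-1, 0), (-2, 0), (-2, -1), (-3, -1), (-3, -2)])
Fold: move[3]->D => LLDDD (positions: [(0, 0), (-1, 0), (-2, 0), (-2, -1), (-2, -2), (-2, -3)])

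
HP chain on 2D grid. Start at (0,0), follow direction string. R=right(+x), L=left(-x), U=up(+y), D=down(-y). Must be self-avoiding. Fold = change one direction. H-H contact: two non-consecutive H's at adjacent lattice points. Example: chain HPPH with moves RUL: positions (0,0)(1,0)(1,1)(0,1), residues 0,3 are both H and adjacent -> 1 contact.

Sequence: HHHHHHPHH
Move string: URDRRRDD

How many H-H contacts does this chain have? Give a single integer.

Positions: [(0, 0), (0, 1), (1, 1), (1, 0), (2, 0), (3, 0), (4, 0), (4, -1), (4, -2)]
H-H contact: residue 0 @(0,0) - residue 3 @(1, 0)

Answer: 1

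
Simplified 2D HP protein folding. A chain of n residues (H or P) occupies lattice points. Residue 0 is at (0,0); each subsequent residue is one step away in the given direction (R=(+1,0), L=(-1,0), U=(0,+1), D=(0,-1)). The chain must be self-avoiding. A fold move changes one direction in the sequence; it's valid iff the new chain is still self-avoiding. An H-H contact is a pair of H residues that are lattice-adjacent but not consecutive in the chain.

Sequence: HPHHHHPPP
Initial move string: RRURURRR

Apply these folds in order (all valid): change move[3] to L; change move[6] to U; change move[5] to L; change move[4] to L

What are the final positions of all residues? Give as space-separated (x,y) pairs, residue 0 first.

Answer: (0,0) (1,0) (2,0) (2,1) (1,1) (0,1) (-1,1) (-1,2) (0,2)

Derivation:
Initial moves: RRURURRR
Fold: move[3]->L => RRULURRR (positions: [(0, 0), (1, 0), (2, 0), (2, 1), (1, 1), (1, 2), (2, 2), (3, 2), (4, 2)])
Fold: move[6]->U => RRULURUR (positions: [(0, 0), (1, 0), (2, 0), (2, 1), (1, 1), (1, 2), (2, 2), (2, 3), (3, 3)])
Fold: move[5]->L => RRULULUR (positions: [(0, 0), (1, 0), (2, 0), (2, 1), (1, 1), (1, 2), (0, 2), (0, 3), (1, 3)])
Fold: move[4]->L => RRULLLUR (positions: [(0, 0), (1, 0), (2, 0), (2, 1), (1, 1), (0, 1), (-1, 1), (-1, 2), (0, 2)])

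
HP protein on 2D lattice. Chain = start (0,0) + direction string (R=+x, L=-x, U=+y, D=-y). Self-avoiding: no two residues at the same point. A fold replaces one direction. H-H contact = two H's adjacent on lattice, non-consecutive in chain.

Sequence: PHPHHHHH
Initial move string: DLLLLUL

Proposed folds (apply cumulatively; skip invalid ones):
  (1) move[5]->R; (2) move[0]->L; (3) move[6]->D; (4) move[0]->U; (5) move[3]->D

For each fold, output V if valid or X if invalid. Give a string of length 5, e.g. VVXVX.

Initial: DLLLLUL -> [(0, 0), (0, -1), (-1, -1), (-2, -1), (-3, -1), (-4, -1), (-4, 0), (-5, 0)]
Fold 1: move[5]->R => DLLLLRL INVALID (collision), skipped
Fold 2: move[0]->L => LLLLLUL VALID
Fold 3: move[6]->D => LLLLLUD INVALID (collision), skipped
Fold 4: move[0]->U => ULLLLUL VALID
Fold 5: move[3]->D => ULLDLUL VALID

Answer: XVXVV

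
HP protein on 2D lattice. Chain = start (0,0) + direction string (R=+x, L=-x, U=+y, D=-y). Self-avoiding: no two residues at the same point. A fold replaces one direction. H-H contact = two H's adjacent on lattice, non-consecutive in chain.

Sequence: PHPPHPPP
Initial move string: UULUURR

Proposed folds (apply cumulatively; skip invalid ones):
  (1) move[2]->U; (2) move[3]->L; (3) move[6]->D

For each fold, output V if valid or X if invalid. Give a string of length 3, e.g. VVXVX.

Initial: UULUURR -> [(0, 0), (0, 1), (0, 2), (-1, 2), (-1, 3), (-1, 4), (0, 4), (1, 4)]
Fold 1: move[2]->U => UUUUURR VALID
Fold 2: move[3]->L => UUULURR VALID
Fold 3: move[6]->D => UUULURD INVALID (collision), skipped

Answer: VVX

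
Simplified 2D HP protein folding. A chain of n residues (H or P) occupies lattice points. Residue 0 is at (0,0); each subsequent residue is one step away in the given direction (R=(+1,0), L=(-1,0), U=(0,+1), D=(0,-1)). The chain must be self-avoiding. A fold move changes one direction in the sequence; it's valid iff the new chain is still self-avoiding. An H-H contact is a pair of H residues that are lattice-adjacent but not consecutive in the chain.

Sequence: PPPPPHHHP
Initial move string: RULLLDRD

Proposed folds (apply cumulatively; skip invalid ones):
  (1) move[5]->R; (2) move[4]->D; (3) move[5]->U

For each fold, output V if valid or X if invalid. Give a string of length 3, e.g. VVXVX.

Initial: RULLLDRD -> [(0, 0), (1, 0), (1, 1), (0, 1), (-1, 1), (-2, 1), (-2, 0), (-1, 0), (-1, -1)]
Fold 1: move[5]->R => RULLLRRD INVALID (collision), skipped
Fold 2: move[4]->D => RULLDDRD VALID
Fold 3: move[5]->U => RULLDURD INVALID (collision), skipped

Answer: XVX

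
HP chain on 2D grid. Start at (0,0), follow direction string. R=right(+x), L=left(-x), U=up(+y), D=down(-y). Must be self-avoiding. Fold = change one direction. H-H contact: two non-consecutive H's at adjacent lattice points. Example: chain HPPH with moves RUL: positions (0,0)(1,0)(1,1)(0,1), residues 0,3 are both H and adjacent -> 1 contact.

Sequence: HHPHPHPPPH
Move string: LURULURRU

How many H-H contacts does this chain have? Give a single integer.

Positions: [(0, 0), (-1, 0), (-1, 1), (0, 1), (0, 2), (-1, 2), (-1, 3), (0, 3), (1, 3), (1, 4)]
H-H contact: residue 0 @(0,0) - residue 3 @(0, 1)

Answer: 1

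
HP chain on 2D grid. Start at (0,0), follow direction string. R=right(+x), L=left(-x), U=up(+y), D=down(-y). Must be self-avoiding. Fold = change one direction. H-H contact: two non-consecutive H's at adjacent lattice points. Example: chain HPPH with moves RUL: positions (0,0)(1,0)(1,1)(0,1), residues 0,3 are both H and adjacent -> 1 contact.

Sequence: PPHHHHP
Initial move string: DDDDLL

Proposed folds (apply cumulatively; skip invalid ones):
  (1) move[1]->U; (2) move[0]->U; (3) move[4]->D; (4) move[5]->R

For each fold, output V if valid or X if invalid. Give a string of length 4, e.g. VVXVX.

Initial: DDDDLL -> [(0, 0), (0, -1), (0, -2), (0, -3), (0, -4), (-1, -4), (-2, -4)]
Fold 1: move[1]->U => DUDDLL INVALID (collision), skipped
Fold 2: move[0]->U => UDDDLL INVALID (collision), skipped
Fold 3: move[4]->D => DDDDDL VALID
Fold 4: move[5]->R => DDDDDR VALID

Answer: XXVV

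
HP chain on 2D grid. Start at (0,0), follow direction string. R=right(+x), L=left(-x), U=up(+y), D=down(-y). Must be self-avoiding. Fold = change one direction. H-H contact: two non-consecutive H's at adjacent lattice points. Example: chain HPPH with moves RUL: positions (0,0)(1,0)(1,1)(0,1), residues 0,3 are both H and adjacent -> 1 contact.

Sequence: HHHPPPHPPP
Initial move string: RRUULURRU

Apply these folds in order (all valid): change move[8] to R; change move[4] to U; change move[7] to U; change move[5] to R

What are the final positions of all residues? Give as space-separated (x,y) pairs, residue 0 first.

Initial moves: RRUULURRU
Fold: move[8]->R => RRUULURRR (positions: [(0, 0), (1, 0), (2, 0), (2, 1), (2, 2), (1, 2), (1, 3), (2, 3), (3, 3), (4, 3)])
Fold: move[4]->U => RRUUUURRR (positions: [(0, 0), (1, 0), (2, 0), (2, 1), (2, 2), (2, 3), (2, 4), (3, 4), (4, 4), (5, 4)])
Fold: move[7]->U => RRUUUURUR (positions: [(0, 0), (1, 0), (2, 0), (2, 1), (2, 2), (2, 3), (2, 4), (3, 4), (3, 5), (4, 5)])
Fold: move[5]->R => RRUUURRUR (positions: [(0, 0), (1, 0), (2, 0), (2, 1), (2, 2), (2, 3), (3, 3), (4, 3), (4, 4), (5, 4)])

Answer: (0,0) (1,0) (2,0) (2,1) (2,2) (2,3) (3,3) (4,3) (4,4) (5,4)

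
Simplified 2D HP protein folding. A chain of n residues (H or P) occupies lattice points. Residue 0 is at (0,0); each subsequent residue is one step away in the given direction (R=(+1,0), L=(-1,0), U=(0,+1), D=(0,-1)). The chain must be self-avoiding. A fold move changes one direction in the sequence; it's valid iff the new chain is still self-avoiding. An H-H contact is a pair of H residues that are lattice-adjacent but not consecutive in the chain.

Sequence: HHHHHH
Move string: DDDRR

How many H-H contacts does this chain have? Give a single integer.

Answer: 0

Derivation:
Positions: [(0, 0), (0, -1), (0, -2), (0, -3), (1, -3), (2, -3)]
No H-H contacts found.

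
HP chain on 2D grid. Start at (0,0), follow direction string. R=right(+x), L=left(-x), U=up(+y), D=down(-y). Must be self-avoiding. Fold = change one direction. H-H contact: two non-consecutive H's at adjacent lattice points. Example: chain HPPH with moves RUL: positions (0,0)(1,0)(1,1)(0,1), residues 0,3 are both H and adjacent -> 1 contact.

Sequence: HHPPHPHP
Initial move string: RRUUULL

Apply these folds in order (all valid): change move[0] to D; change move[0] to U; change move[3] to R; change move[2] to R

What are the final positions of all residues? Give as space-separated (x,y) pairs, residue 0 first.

Initial moves: RRUUULL
Fold: move[0]->D => DRUUULL (positions: [(0, 0), (0, -1), (1, -1), (1, 0), (1, 1), (1, 2), (0, 2), (-1, 2)])
Fold: move[0]->U => URUUULL (positions: [(0, 0), (0, 1), (1, 1), (1, 2), (1, 3), (1, 4), (0, 4), (-1, 4)])
Fold: move[3]->R => URURULL (positions: [(0, 0), (0, 1), (1, 1), (1, 2), (2, 2), (2, 3), (1, 3), (0, 3)])
Fold: move[2]->R => URRRULL (positions: [(0, 0), (0, 1), (1, 1), (2, 1), (3, 1), (3, 2), (2, 2), (1, 2)])

Answer: (0,0) (0,1) (1,1) (2,1) (3,1) (3,2) (2,2) (1,2)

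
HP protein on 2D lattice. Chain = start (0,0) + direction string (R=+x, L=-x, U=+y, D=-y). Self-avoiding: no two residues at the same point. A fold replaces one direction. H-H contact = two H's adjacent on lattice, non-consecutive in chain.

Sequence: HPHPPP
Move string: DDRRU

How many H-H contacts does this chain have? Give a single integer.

Positions: [(0, 0), (0, -1), (0, -2), (1, -2), (2, -2), (2, -1)]
No H-H contacts found.

Answer: 0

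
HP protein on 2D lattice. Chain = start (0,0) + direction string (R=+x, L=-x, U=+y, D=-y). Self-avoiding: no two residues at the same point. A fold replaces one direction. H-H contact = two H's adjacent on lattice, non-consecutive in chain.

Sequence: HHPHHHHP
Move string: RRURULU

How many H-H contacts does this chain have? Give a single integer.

Positions: [(0, 0), (1, 0), (2, 0), (2, 1), (3, 1), (3, 2), (2, 2), (2, 3)]
H-H contact: residue 3 @(2,1) - residue 6 @(2, 2)

Answer: 1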